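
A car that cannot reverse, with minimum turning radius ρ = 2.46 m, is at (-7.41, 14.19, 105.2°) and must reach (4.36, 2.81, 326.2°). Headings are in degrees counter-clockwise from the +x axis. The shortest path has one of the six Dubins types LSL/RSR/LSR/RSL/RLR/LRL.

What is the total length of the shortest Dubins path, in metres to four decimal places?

22.2560 m

Let ψ = atan2(Δy, Δx) = atan2(-11.38, 11.77) = -44.0348° be the start→goal bearing.
Normalize: d = |goal − start| / ρ = 16.371845/2.46 = 6.655221, α = (θ_start − ψ) mod 360° = 149.2348° = 2.604639 rad, β = (θ_goal − ψ) mod 360° = 10.2348° = 0.178632 rad.
Common terms: sin α = 0.511520, cos α = -0.859271, sin β = 0.177683, cos β = 0.984088, cos(α−β) = -0.754710, d² = 44.291972. Work in radians in the unit-radius frame; every candidate has L = ρ·(t + p + q).
LSL: p² = 2 + d² − 2cos(α−β) + 2d(sin α − sin β) = 52.244910; p = √p² = 7.228064; φ = atan2(cos β − cos α, d + sin α − sin β) = 0.257877 rad; t = (φ − α) mod 2π = 3.936423 rad, q = (β − φ) mod 2π = 6.203940 rad → L = 2.46·(3.936423 + 7.228064 + 6.203940) = 2.46·17.368427 = 42.726330 m
RSR: p² = 2 + d² − 2cos(α−β) + 2d(sin β − sin α) = 43.357873; p = √p² = 6.584670; φ = atan2(cos α − cos β, d − sin α + sin β) = -0.283739 rad; t = (α − φ) mod 2π = 2.888378 rad, q = (φ − β) mod 2π = 5.820815 rad → L = 2.46·(2.888378 + 6.584670 + 5.820815) = 2.46·15.293863 = 37.622902 m
LSR: p² = d² − 2 + 2cos(α−β) + 2d(sin α + sin β) = 49.956159; p = √p² = 7.067967; φ = atan2(−cos α − cos β, d + sin α + sin β) − atan2(−2, p) = 0.258765 rad; t = (φ − α) mod 2π = 3.937310 rad, q = (φ − β) mod 2π = 0.080133 rad → L = 2.46·(3.937310 + 7.067967 + 0.080133) = 2.46·11.085410 = 27.270109 m
RSL: p² = d² − 2 + 2cos(α−β) − 2d(sin α + sin β) = 31.608947; p = √p² = 5.622184; φ = atan2(cos α + cos β, d − sin α − sin β) − atan2(2, p) = -0.320855 rad; t = (α − φ) mod 2π = 2.925495 rad, q = (β − φ) mod 2π = 0.499487 rad → L = 2.46·(2.925495 + 5.622184 + 0.499487) = 2.46·9.047166 = 22.256027 m
RLR: c = (6 − d² + 2cos(α−β) + 2d(sin α − sin β))/8 = -4.419734, |c| > 1 → infeasible
LRL: c = (6 − d² + 2cos(α−β) − 2d(sin α − sin β))/8 = -5.530614, |c| > 1 → infeasible
Shortest: RSL with L = 22.256027 m ≈ 22.2560 m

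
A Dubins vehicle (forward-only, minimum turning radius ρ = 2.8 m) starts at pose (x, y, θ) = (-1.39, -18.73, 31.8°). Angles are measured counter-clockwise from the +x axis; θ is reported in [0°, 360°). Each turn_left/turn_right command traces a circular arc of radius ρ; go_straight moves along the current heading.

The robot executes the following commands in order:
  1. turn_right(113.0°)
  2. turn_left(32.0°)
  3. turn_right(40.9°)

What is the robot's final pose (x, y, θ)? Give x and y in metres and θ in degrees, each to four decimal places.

(4.1804, -23.9170, 269.9000°)

set_pose: (x, y, θ) = (-1.3900, -18.7300, 31.8000°), ρ = 2.8
turn_right(113.0°): centre at ρ to the right, rotate −113.0° → (2.8525, -20.6813, -81.2000° ≡ 278.8000°)
turn_left(32.0°): centre at ρ to the left, rotate +32.0° → (3.5000, -22.0826, 310.8000°)
turn_right(40.9°): centre at ρ to the right, rotate −40.9° → (4.1804, -23.9170, 269.9000°)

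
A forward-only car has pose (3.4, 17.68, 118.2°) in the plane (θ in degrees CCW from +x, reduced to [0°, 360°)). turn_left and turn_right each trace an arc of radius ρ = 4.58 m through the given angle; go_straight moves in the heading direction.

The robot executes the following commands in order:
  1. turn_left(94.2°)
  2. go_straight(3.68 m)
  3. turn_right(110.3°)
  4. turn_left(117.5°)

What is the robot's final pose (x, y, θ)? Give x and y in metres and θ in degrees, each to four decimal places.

set_pose: (x, y, θ) = (3.4000, 17.6800, 118.2000°), ρ = 4.58
turn_left(94.2°): centre at ρ to the left, rotate +94.2° → (-3.0905, 19.3827, 212.4000°)
go_straight(3.68): x += 3.68·cos θ, y += 3.68·sin θ → (-6.1976, 17.4109, 212.4000°)
turn_right(110.3°): centre at ρ to the right, rotate −110.3° → (-13.1299, 20.3179, 102.1000°)
turn_left(117.5°): centre at ρ to the left, rotate +117.5° → (-20.5276, 22.8868, 219.6000°)

(-20.5276, 22.8868, 219.6000°)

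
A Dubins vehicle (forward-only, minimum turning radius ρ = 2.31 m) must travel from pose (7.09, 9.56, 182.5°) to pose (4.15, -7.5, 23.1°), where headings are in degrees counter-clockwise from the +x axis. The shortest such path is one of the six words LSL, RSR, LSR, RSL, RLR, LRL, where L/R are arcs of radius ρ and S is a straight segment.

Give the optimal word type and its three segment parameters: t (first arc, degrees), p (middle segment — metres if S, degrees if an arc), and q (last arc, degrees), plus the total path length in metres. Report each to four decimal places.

LSL: t = 70.1419°, p = 13.2299 m, q = 130.4581°, L = 21.3175 m

Let ψ = atan2(Δy, Δx) = atan2(-17.06, -2.94) = -99.7779° be the start→goal bearing.
Normalize: d = |goal − start| / ρ = 17.311476/2.31 = 7.494145, α = (θ_start − ψ) mod 360° = 282.2779° = 4.926679 rad, β = (θ_goal − ψ) mod 360° = 122.8779° = 2.144624 rad.
Common terms: sin α = -0.977128, cos α = 0.212654, sin β = 0.839829, cos β = -0.542851, cos(α−β) = -0.936060, d² = 56.162216. Work in radians in the unit-radius frame; every candidate has L = ρ·(t + p + q).
LSL: p² = 2 + d² − 2cos(α−β) + 2d(sin α − sin β) = 32.801257; p = √p² = 5.727238; φ = atan2(cos β − cos α, d + sin α − sin β) = -0.132300 rad; t = (φ − α) mod 2π = 1.224207 rad, q = (β − φ) mod 2π = 2.276924 rad → L = 2.31·(1.224207 + 5.727238 + 2.276924) = 2.31·9.228369 = 21.317532 m
RSR: p² = 2 + d² − 2cos(α−β) + 2d(sin β − sin α) = 87.267413; p = √p² = 9.341703; φ = atan2(cos α − cos β, d − sin α + sin β) = 0.080963 rad; t = (α − φ) mod 2π = 4.845716 rad, q = (φ − β) mod 2π = 4.219524 rad → L = 2.31·(4.845716 + 9.341703 + 4.219524) = 2.31·18.406943 = 42.520038 m
LSR: p² = d² − 2 + 2cos(α−β) + 2d(sin α + sin β) = 50.232228; p = √p² = 7.087470; φ = atan2(−cos α − cos β, d + sin α + sin β) − atan2(−2, p) = 0.319889 rad; t = (φ − α) mod 2π = 1.676396 rad, q = (φ − β) mod 2π = 4.458451 rad → L = 2.31·(1.676396 + 7.087470 + 4.458451) = 2.31·13.222316 = 30.543551 m
RSL: p² = d² − 2 + 2cos(α−β) − 2d(sin α + sin β) = 54.347965; p = √p² = 7.372107; φ = atan2(cos α + cos β, d − sin α − sin β) − atan2(2, p) = -0.308157 rad; t = (α − φ) mod 2π = 5.234836 rad, q = (β − φ) mod 2π = 2.452782 rad → L = 2.31·(5.234836 + 7.372107 + 2.452782) = 2.31·15.059725 = 34.787965 m
RLR: c = (6 − d² + 2cos(α−β) + 2d(sin α − sin β))/8 = -9.908427, |c| > 1 → infeasible
LRL: c = (6 − d² + 2cos(α−β) − 2d(sin α − sin β))/8 = -3.100157, |c| > 1 → infeasible
Shortest: LSL with L = 21.317532 m ≈ 21.3175 m
Convert LSL to answer units (arcs ×180/π): t = 1.224207·180/π = 70.1419°, p = ρ·p = 2.31·5.727238 = 13.2299 m, q = 2.276924·180/π = 130.4581°, L = 21.3175 m.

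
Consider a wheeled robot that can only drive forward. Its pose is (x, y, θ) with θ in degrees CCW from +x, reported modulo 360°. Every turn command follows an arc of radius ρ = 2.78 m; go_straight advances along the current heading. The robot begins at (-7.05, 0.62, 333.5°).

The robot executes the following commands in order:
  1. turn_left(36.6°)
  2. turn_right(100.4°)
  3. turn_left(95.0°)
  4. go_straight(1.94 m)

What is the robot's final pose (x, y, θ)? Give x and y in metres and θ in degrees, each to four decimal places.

(2.8867, -5.0067, 4.7000°)

set_pose: (x, y, θ) = (-7.0500, 0.6200, 333.5000°), ρ = 2.78
turn_left(36.6°): centre at ρ to the left, rotate +36.6° → (-5.3221, 0.3710, 370.1000° ≡ 10.1000°)
turn_right(100.4°): centre at ρ to the right, rotate −100.4° → (-2.0546, -2.3805, -90.3000° ≡ 269.7000°)
turn_left(95.0°): centre at ρ to the left, rotate +95.0° → (0.9532, -5.1657, 364.7000° ≡ 4.7000°)
go_straight(1.94): x += 1.94·cos θ, y += 1.94·sin θ → (2.8867, -5.0067, 4.7000°)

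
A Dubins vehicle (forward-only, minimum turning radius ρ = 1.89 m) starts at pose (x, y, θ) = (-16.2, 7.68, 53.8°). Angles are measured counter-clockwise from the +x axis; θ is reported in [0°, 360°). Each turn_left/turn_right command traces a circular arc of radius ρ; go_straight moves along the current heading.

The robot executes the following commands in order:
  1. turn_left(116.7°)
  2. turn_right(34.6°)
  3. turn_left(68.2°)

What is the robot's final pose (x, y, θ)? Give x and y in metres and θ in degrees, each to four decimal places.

set_pose: (x, y, θ) = (-16.2000, 7.6800, 53.8000°), ρ = 1.89
turn_left(116.7°): centre at ρ to the left, rotate +116.7° → (-17.4132, 10.6603, 170.5000°)
turn_right(34.6°): centre at ρ to the right, rotate −34.6° → (-18.4166, 11.1671, 135.9000°)
turn_left(68.2°): centre at ρ to the left, rotate +68.2° → (-20.5036, 11.5351, 204.1000°)

(-20.5036, 11.5351, 204.1000°)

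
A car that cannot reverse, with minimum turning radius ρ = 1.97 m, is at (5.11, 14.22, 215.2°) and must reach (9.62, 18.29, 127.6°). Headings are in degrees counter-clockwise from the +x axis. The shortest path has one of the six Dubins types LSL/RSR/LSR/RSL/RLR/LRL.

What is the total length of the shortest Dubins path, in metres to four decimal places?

Let ψ = atan2(Δy, Δx) = atan2(4.07, 4.51) = 42.0643° be the start→goal bearing.
Normalize: d = |goal − start| / ρ = 6.074949/1.97 = 3.083730, α = (θ_start − ψ) mod 360° = 173.1357° = 3.021788 rad, β = (θ_goal − ψ) mod 360° = 85.5357° = 1.492879 rad.
Common terms: sin α = 0.119519, cos α = -0.992832, sin β = 0.996966, cos β = 0.077838, cos(α−β) = 0.041876, d² = 9.509392. Work in radians in the unit-radius frame; every candidate has L = ρ·(t + p + q).
LSL: p² = 2 + d² − 2cos(α−β) + 2d(sin α − sin β) = 6.014019; p = √p² = 2.452350; φ = atan2(cos β − cos α, d + sin α − sin β) = 0.451804 rad; t = (φ − α) mod 2π = 3.713202 rad, q = (β − φ) mod 2π = 1.041075 rad → L = 1.97·(3.713202 + 2.452350 + 1.041075) = 1.97·7.206627 = 14.197055 m
RSR: p² = 2 + d² − 2cos(α−β) + 2d(sin β − sin α) = 16.837262; p = √p² = 4.103323; φ = atan2(cos α − cos β, d − sin α + sin β) = -0.263983 rad; t = (α − φ) mod 2π = 3.285771 rad, q = (φ − β) mod 2π = 4.526323 rad → L = 1.97·(3.285771 + 4.103323 + 4.526323) = 1.97·11.915417 = 23.473372 m
LSR: p² = d² − 2 + 2cos(α−β) + 2d(sin α + sin β) = 14.479019; p = √p² = 3.805131; φ = atan2(−cos α − cos β, d + sin α + sin β) − atan2(−2, p) = 0.698415 rad; t = (φ − α) mod 2π = 3.959813 rad, q = (φ − β) mod 2π = 5.488722 rad → L = 1.97·(3.959813 + 3.805131 + 5.488722) = 1.97·13.253665 = 26.109721 m
RSL: p² = d² − 2 + 2cos(α−β) − 2d(sin α + sin β) = 0.707268; p = √p² = 0.840992; φ = atan2(cos α + cos β, d − sin α − sin β) − atan2(2, p) = -1.608098 rad; t = (α − φ) mod 2π = 4.629886 rad, q = (β − φ) mod 2π = 3.100977 rad → L = 1.97·(4.629886 + 0.840992 + 3.100977) = 1.97·8.571855 = 16.886555 m
RLR: c = (6 − d² + 2cos(α−β) + 2d(sin α − sin β))/8 = -1.104658, |c| > 1 → infeasible
LRL: c = (6 − d² + 2cos(α−β) − 2d(sin α − sin β))/8 = 0.248248; p = 2π − arccos c = 4.963260 rad; φ = atan2(cos β − cos α, d + sin α − sin β) = 0.451804 rad; t = (φ − α + p/2) mod 2π = 6.194832 rad, q = (β − α − t + p) mod 2π = 3.522705 rad → L = 1.97·(6.194832 + 4.963260 + 3.522705) = 1.97·14.680796 = 28.921169 m
Shortest: LSL with L = 14.197055 m ≈ 14.1971 m

14.1971 m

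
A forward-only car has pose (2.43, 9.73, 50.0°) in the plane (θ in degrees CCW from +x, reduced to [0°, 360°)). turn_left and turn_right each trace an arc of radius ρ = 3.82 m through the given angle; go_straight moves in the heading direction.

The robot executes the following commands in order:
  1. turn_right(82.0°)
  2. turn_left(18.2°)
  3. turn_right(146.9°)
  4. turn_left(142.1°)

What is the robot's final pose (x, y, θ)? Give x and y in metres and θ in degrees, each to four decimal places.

(8.8892, -4.4969, 341.4000°)

set_pose: (x, y, θ) = (2.4300, 9.7300, 50.0000°), ρ = 3.82
turn_right(82.0°): centre at ρ to the right, rotate −82.0° → (7.3806, 10.5141, -32.0000° ≡ 328.0000°)
turn_left(18.2°): centre at ρ to the left, rotate +18.2° → (8.4937, 10.0439, 346.2000°)
turn_right(146.9°): centre at ρ to the right, rotate −146.9° → (8.8450, 2.7289, 199.3000°)
turn_left(142.1°): centre at ρ to the left, rotate +142.1° → (8.8892, -4.4969, 341.4000°)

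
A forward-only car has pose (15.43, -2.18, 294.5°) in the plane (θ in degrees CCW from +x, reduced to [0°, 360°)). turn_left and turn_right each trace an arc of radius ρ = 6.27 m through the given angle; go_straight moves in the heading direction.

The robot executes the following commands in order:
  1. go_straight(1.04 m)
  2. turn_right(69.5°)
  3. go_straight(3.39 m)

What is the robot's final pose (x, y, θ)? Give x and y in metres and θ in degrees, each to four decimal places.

set_pose: (x, y, θ) = (15.4300, -2.1800, 294.5000°), ρ = 6.27
go_straight(1.04): x += 1.04·cos θ, y += 1.04·sin θ → (15.8613, -3.1264, 294.5000°)
turn_right(69.5°): centre at ρ to the right, rotate −69.5° → (14.5894, -10.1600, 225.0000°)
go_straight(3.39): x += 3.39·cos θ, y += 3.39·sin θ → (12.1923, -12.5571, 225.0000°)

(12.1923, -12.5571, 225.0000°)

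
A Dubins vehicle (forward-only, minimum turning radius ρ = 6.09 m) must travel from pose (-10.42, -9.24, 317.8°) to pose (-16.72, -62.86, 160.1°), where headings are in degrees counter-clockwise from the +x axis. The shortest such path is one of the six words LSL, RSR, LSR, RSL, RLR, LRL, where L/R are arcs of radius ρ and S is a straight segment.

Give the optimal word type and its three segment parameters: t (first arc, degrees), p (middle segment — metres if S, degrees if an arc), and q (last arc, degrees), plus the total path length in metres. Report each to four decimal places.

Let ψ = atan2(Δy, Δx) = atan2(-53.62, -6.30) = -96.7012° be the start→goal bearing.
Normalize: d = |goal − start| / ρ = 53.988836/6.09 = 8.865162, α = (θ_start − ψ) mod 360° = 54.5012° = 0.951225 rad, β = (θ_goal − ψ) mod 360° = 256.8012° = 4.482026 rad.
Common terms: sin α = 0.814127, cos α = 0.580687, sin β = -0.973584, cos β = -0.228331, cos(α−β) = -0.925210, d² = 78.591095. Work in radians in the unit-radius frame; every candidate has L = ρ·(t + p + q).
LSL: p² = 2 + d² − 2cos(α−β) + 2d(sin α − sin β) = 114.138205; p = √p² = 10.683548; φ = atan2(cos β − cos α, d + sin α − sin β) = -0.075798 rad; t = (φ − α) mod 2π = 5.256163 rad, q = (β − φ) mod 2π = 4.557824 rad → L = 6.09·(5.256163 + 10.683548 + 4.557824) = 6.09·20.497535 = 124.829986 m
RSR: p² = 2 + d² − 2cos(α−β) + 2d(sin β − sin α) = 50.744824; p = √p² = 7.123540; φ = atan2(cos α − cos β, d − sin α + sin β) = 0.113815 rad; t = (α − φ) mod 2π = 0.837409 rad, q = (φ − β) mod 2π = 1.914975 rad → L = 6.09·(0.837409 + 7.123540 + 1.914975) = 6.09·9.875924 = 60.144379 m
LSR: p² = d² − 2 + 2cos(α−β) + 2d(sin α + sin β) = 71.913465; p = √p² = 8.480181; φ = atan2(−cos α − cos β, d + sin α + sin β) − atan2(−2, p) = 0.191160 rad; t = (φ − α) mod 2π = 5.523120 rad, q = (φ − β) mod 2π = 1.992319 rad → L = 6.09·(5.523120 + 8.480181 + 1.992319) = 6.09·15.995620 = 97.413328 m
RSL: p² = d² − 2 + 2cos(α−β) − 2d(sin α + sin β) = 77.567887; p = √p² = 8.807263; φ = atan2(cos α + cos β, d − sin α − sin β) − atan2(2, p) = -0.184274 rad; t = (α − φ) mod 2π = 1.135499 rad, q = (β − φ) mod 2π = 4.666300 rad → L = 6.09·(1.135499 + 8.807263 + 4.666300) = 6.09·14.609062 = 88.969190 m
RLR: c = (6 − d² + 2cos(α−β) + 2d(sin α − sin β))/8 = -5.343103, |c| > 1 → infeasible
LRL: c = (6 − d² + 2cos(α−β) − 2d(sin α − sin β))/8 = -13.267276, |c| > 1 → infeasible
Shortest: RSR with L = 60.144379 m ≈ 60.1444 m
Convert RSR to answer units (arcs ×180/π): t = 0.837409·180/π = 47.9800°, p = ρ·p = 6.09·7.123540 = 43.3824 m, q = 1.914975·180/π = 109.7200°, L = 60.1444 m.

RSR: t = 47.9800°, p = 43.3824 m, q = 109.7200°, L = 60.1444 m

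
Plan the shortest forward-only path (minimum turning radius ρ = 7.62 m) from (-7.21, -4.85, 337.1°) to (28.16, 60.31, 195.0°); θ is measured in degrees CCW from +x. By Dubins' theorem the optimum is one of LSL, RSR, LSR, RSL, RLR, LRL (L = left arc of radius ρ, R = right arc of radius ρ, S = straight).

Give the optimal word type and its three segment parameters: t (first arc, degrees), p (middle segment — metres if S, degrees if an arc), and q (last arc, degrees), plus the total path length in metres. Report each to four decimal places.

Let ψ = atan2(Δy, Δx) = atan2(65.16, 35.37) = 61.5061° be the start→goal bearing.
Normalize: d = |goal − start| / ρ = 74.140829/7.62 = 9.729768, α = (θ_start − ψ) mod 360° = 275.5939° = 4.810021 rad, β = (θ_goal − ψ) mod 360° = 133.4939° = 2.329908 rad.
Common terms: sin α = -0.995238, cos α = 0.097477, sin β = 0.725448, cos β = -0.688277, cos(α−β) = -0.789084, d² = 94.668377. Work in radians in the unit-radius frame; every candidate has L = ρ·(t + p + q).
LSL: p² = 2 + d² − 2cos(α−β) + 2d(sin α − sin β) = 64.762804; p = √p² = 8.047534; φ = atan2(cos β − cos α, d + sin α − sin β) = -0.097795 rad; t = (φ − α) mod 2π = 1.375370 rad, q = (β − φ) mod 2π = 2.427703 rad → L = 7.62·(1.375370 + 8.047534 + 2.427703) = 7.62·11.850606 = 90.301621 m
RSR: p² = 2 + d² − 2cos(α−β) + 2d(sin β − sin α) = 131.730286; p = √p² = 11.477381; φ = atan2(cos α − cos β, d − sin α + sin β) = 0.068515 rad; t = (α − φ) mod 2π = 4.741506 rad, q = (φ − β) mod 2π = 4.021792 rad → L = 7.62·(4.741506 + 11.477381 + 4.021792) = 7.62·20.240680 = 154.233979 m
LSR: p² = d² − 2 + 2cos(α−β) + 2d(sin α + sin β) = 85.840220; p = √p² = 9.265000; φ = atan2(−cos α − cos β, d + sin α + sin β) − atan2(−2, p) = 0.274976 rad; t = (φ − α) mod 2π = 1.748140 rad, q = (φ − β) mod 2π = 4.228253 rad → L = 7.62·(1.748140 + 9.265000 + 4.228253) = 7.62·15.241393 = 116.139412 m
RSL: p² = d² − 2 + 2cos(α−β) − 2d(sin α + sin β) = 96.340198; p = √p² = 9.815304; φ = atan2(cos α + cos β, d − sin α − sin β) − atan2(2, p) = -0.260026 rad; t = (α − φ) mod 2π = 5.070046 rad, q = (β − φ) mod 2π = 2.589934 rad → L = 7.62·(5.070046 + 9.815304 + 2.589934) = 7.62·17.475284 = 133.161667 m
RLR: c = (6 − d² + 2cos(α−β) + 2d(sin α − sin β))/8 = -15.466286, |c| > 1 → infeasible
LRL: c = (6 − d² + 2cos(α−β) − 2d(sin α − sin β))/8 = -7.095351, |c| > 1 → infeasible
Shortest: LSL with L = 90.301621 m ≈ 90.3016 m
Convert LSL to answer units (arcs ×180/π): t = 1.375370·180/π = 78.8029°, p = ρ·p = 7.62·8.047534 = 61.3222 m, q = 2.427703·180/π = 139.0971°, L = 90.3016 m.

LSL: t = 78.8029°, p = 61.3222 m, q = 139.0971°, L = 90.3016 m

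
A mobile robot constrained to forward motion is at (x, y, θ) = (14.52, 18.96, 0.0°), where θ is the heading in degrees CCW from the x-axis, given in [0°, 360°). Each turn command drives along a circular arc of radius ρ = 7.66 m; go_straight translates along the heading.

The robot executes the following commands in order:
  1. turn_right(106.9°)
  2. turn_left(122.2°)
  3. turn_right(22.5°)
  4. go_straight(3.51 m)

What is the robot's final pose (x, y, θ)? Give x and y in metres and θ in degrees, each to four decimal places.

(37.6633, -0.7709, 352.8000°)

set_pose: (x, y, θ) = (14.5200, 18.9600, 0.0000°), ρ = 7.66
turn_right(106.9°): centre at ρ to the right, rotate −106.9° → (21.8492, 9.0732, -106.9000° ≡ 253.1000°)
turn_left(122.2°): centre at ρ to the left, rotate +122.2° → (31.1997, -0.5421, 375.3000° ≡ 15.3000°)
turn_right(22.5°): centre at ρ to the right, rotate −22.5° → (34.1810, -0.3310, -7.2000° ≡ 352.8000°)
go_straight(3.51): x += 3.51·cos θ, y += 3.51·sin θ → (37.6633, -0.7709, 352.8000°)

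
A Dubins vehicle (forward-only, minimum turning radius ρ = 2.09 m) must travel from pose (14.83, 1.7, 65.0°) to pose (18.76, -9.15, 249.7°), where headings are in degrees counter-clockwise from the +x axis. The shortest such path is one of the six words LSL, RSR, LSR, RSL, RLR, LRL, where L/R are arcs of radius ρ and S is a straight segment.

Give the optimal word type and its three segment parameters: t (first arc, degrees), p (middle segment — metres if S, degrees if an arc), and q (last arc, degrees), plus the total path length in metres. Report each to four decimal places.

RSR: t = 154.5311°, p = 9.2419 m, q = 20.7689°, L = 15.6364 m

Let ψ = atan2(Δy, Δx) = atan2(-10.85, 3.93) = -70.0890° be the start→goal bearing.
Normalize: d = |goal − start| / ρ = 11.539818/2.09 = 5.521444, α = (θ_start − ψ) mod 360° = 135.0890° = 2.357748 rad, β = (θ_goal − ψ) mod 360° = 319.7890° = 5.581371 rad.
Common terms: sin α = 0.706007, cos α = -0.708204, sin β = -0.645604, cos β = 0.763672, cos(α−β) = -0.996637, d² = 30.486344. Work in radians in the unit-radius frame; every candidate has L = ρ·(t + p + q).
LSL: p² = 2 + d² − 2cos(α−β) + 2d(sin α − sin β) = 49.405316; p = √p² = 7.028891; φ = atan2(cos β − cos α, d + sin α − sin β) = 0.210965 rad; t = (φ − α) mod 2π = 4.136403 rad, q = (β − φ) mod 2π = 5.370406 rad → L = 2.09·(4.136403 + 7.028891 + 5.370406) = 2.09·16.535700 = 34.559613 m
RSR: p² = 2 + d² − 2cos(α−β) + 2d(sin β − sin α) = 19.553922; p = √p² = 4.421982; φ = atan2(cos α − cos β, d − sin α + sin β) = -0.339329 rad; t = (α − φ) mod 2π = 2.697077 rad, q = (φ − β) mod 2π = 0.362485 rad → L = 2.09·(2.697077 + 4.421982 + 0.362485) = 2.09·7.481544 = 15.636427 m
LSR: p² = d² − 2 + 2cos(α−β) + 2d(sin α + sin β) = 27.160096; p = √p² = 5.211535; φ = atan2(−cos α − cos β, d + sin α + sin β) − atan2(−2, p) = 0.356495 rad; t = (φ − α) mod 2π = 4.281933 rad, q = (φ − β) mod 2π = 1.058309 rad → L = 2.09·(4.281933 + 5.211535 + 1.058309) = 2.09·10.551777 = 22.053214 m
RSL: p² = d² − 2 + 2cos(α−β) − 2d(sin α + sin β) = 25.826043; p = √p² = 5.081933; φ = atan2(cos α + cos β, d − sin α − sin β) − atan2(2, p) = -0.364778 rad; t = (α − φ) mod 2π = 2.722526 rad, q = (β − φ) mod 2π = 5.946149 rad → L = 2.09·(2.722526 + 5.081933 + 5.946149) = 2.09·13.750608 = 28.738771 m
RLR: c = (6 − d² + 2cos(α−β) + 2d(sin α − sin β))/8 = -1.444240, |c| > 1 → infeasible
LRL: c = (6 − d² + 2cos(α−β) − 2d(sin α − sin β))/8 = -5.175664, |c| > 1 → infeasible
Shortest: RSR with L = 15.636427 m ≈ 15.6364 m
Convert RSR to answer units (arcs ×180/π): t = 2.697077·180/π = 154.5311°, p = ρ·p = 2.09·4.421982 = 9.2419 m, q = 0.362485·180/π = 20.7689°, L = 15.6364 m.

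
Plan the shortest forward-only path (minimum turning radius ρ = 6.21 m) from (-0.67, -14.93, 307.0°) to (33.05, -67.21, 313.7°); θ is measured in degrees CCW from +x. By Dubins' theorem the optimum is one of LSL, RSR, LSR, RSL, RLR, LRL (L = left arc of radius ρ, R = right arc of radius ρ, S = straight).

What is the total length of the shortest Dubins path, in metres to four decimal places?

62.2188 m

Let ψ = atan2(Δy, Δx) = atan2(-52.28, 33.72) = -57.1784° be the start→goal bearing.
Normalize: d = |goal − start| / ρ = 62.211227/6.21 = 10.017911, α = (θ_start − ψ) mod 360° = 4.1784° = 0.072928 rad, β = (θ_goal − ψ) mod 360° = 10.8784° = 0.189865 rad.
Common terms: sin α = 0.072863, cos α = 0.997342, sin β = 0.188726, cos β = 0.982030, cos(α−β) = 0.993171, d² = 100.358541. Work in radians in the unit-radius frame; every candidate has L = ρ·(t + p + q).
LSL: p² = 2 + d² − 2cos(α−β) + 2d(sin α − sin β) = 98.050789; p = √p² = 9.902060; φ = atan2(cos β − cos α, d + sin α − sin β) = -0.001546 rad; t = (φ − α) mod 2π = 6.208711 rad, q = (β − φ) mod 2π = 0.191411 rad → L = 6.21·(6.208711 + 9.902060 + 0.191411) = 6.21·16.302182 = 101.236551 m
RSR: p² = 2 + d² − 2cos(α−β) + 2d(sin β − sin α) = 102.693610; p = √p² = 10.133786; φ = atan2(cos α − cos β, d − sin α + sin β) = 0.001511 rad; t = (α − φ) mod 2π = 0.071417 rad, q = (φ − β) mod 2π = 6.094832 rad → L = 6.21·(0.071417 + 10.133786 + 6.094832) = 6.21·16.300034 = 101.223210 m
LSR: p² = d² − 2 + 2cos(α−β) + 2d(sin α + sin β) = 105.586035; p = √p² = 10.275507; φ = atan2(−cos α − cos β, d + sin α + sin β) − atan2(−2, p) = 0.002007 rad; t = (φ − α) mod 2π = 6.212265 rad, q = (φ − β) mod 2π = 6.095328 rad → L = 6.21·(6.212265 + 10.275507 + 6.095328) = 6.21·22.583099 = 140.241045 m
RSL: p² = d² − 2 + 2cos(α−β) − 2d(sin α + sin β) = 95.103729; p = √p² = 9.752114; φ = atan2(cos α + cos β, d − sin α − sin β) − atan2(2, p) = -0.002115 rad; t = (α − φ) mod 2π = 0.075042 rad, q = (β − φ) mod 2π = 0.191980 rad → L = 6.21·(0.075042 + 9.752114 + 0.191980) = 6.21·10.019136 = 62.218835 m
RLR: c = (6 − d² + 2cos(α−β) + 2d(sin α − sin β))/8 = -11.836701, |c| > 1 → infeasible
LRL: c = (6 − d² + 2cos(α−β) − 2d(sin α − sin β))/8 = -11.256349, |c| > 1 → infeasible
Shortest: RSL with L = 62.218835 m ≈ 62.2188 m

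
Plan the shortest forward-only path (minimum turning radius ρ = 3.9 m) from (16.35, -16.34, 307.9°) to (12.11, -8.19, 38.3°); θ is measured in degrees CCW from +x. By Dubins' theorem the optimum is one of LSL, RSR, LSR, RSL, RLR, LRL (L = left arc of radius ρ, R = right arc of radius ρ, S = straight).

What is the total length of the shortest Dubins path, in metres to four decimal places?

Let ψ = atan2(Δy, Δx) = atan2(8.15, -4.24) = 117.4855° be the start→goal bearing.
Normalize: d = |goal − start| / ρ = 9.186953/3.9 = 2.355629, α = (θ_start − ψ) mod 360° = 190.4145° = 3.323360 rad, β = (θ_goal − ψ) mod 360° = 280.8145° = 4.901138 rad.
Common terms: sin α = -0.180768, cos α = -0.983526, sin β = -0.982240, cos β = 0.187630, cos(α−β) = -0.006981, d² = 5.548988. Work in radians in the unit-radius frame; every candidate has L = ρ·(t + p + q).
LSL: p² = 2 + d² − 2cos(α−β) + 2d(sin α − sin β) = 11.338890; p = √p² = 3.367327; φ = atan2(cos β − cos α, d + sin α − sin β) = 0.355223 rad; t = (φ − α) mod 2π = 3.315049 rad, q = (β − φ) mod 2π = 4.545914 rad → L = 3.9·(3.315049 + 3.367327 + 4.545914) = 3.9·11.228290 = 43.790330 m
RSR: p² = 2 + d² − 2cos(α−β) + 2d(sin β − sin α) = 3.787010; p = √p² = 1.946024; φ = atan2(cos α − cos β, d − sin α + sin β) = -0.645778 rad; t = (α − φ) mod 2π = 3.969138 rad, q = (φ − β) mod 2π = 0.736270 rad → L = 3.9·(3.969138 + 1.946024 + 0.736270) = 3.9·6.651432 = 25.940584 m
LSR: p² = d² − 2 + 2cos(α−β) + 2d(sin α + sin β) = -1.944205 < 0 → infeasible
RSL: p² = d² − 2 + 2cos(α−β) − 2d(sin α + sin β) = 9.014255; p = √p² = 3.002375; φ = atan2(cos α + cos β, d − sin α − sin β) − atan2(2, p) = -0.810088 rad; t = (α − φ) mod 2π = 4.133448 rad, q = (β − φ) mod 2π = 5.711226 rad → L = 3.9·(4.133448 + 3.002375 + 5.711226) = 3.9·12.847049 = 50.103492 m
RLR: c = (6 − d² + 2cos(α−β) + 2d(sin α − sin β))/8 = 0.526624; p = 2π − arccos c = 5.267013 rad; φ = atan2(cos α − cos β, d − sin α + sin β) = -0.645778 rad; t = (α − φ + p/2) mod 2π = 0.319459 rad, q = (α − β − t + p) mod 2π = 3.369777 rad → L = 3.9·(0.319459 + 5.267013 + 3.369777) = 3.9·8.956248 = 34.929369 m
LRL: c = (6 − d² + 2cos(α−β) − 2d(sin α − sin β))/8 = -0.417361; p = 2π − arccos c = 4.281849 rad; φ = atan2(cos β − cos α, d + sin α − sin β) = 0.355223 rad; t = (φ − α + p/2) mod 2π = 5.455973 rad, q = (β − α − t + p) mod 2π = 0.403654 rad → L = 3.9·(5.455973 + 4.281849 + 0.403654) = 3.9·10.141476 = 39.551758 m
Shortest: RSR with L = 25.940584 m ≈ 25.9406 m

25.9406 m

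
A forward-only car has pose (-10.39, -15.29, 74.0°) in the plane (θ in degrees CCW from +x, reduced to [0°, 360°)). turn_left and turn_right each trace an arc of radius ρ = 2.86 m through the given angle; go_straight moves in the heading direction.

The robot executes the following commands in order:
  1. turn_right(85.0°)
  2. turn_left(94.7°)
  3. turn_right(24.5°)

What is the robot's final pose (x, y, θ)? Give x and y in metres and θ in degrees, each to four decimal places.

(-3.3205, -9.6267, 59.2000°)

set_pose: (x, y, θ) = (-10.3900, -15.2900, 74.0000°), ρ = 2.86
turn_right(85.0°): centre at ρ to the right, rotate −85.0° → (-7.0951, -13.2709, -11.0000° ≡ 349.0000°)
turn_left(94.7°): centre at ρ to the left, rotate +94.7° → (-3.7066, -10.7773, 443.7000° ≡ 83.7000°)
turn_right(24.5°): centre at ρ to the right, rotate −24.5° → (-3.3205, -9.6267, 59.2000°)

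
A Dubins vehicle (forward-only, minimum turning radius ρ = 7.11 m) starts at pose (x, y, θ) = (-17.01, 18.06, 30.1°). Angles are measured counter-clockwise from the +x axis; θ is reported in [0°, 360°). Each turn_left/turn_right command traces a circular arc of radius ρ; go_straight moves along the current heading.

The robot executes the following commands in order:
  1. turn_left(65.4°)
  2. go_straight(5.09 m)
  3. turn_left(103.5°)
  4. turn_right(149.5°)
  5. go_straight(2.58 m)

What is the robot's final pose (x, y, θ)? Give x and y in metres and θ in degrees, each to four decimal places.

(-29.4241, 49.3025, 49.5000°)

set_pose: (x, y, θ) = (-17.0100, 18.0600, 30.1000°), ρ = 7.11
turn_left(65.4°): centre at ρ to the left, rotate +65.4° → (-13.4985, 24.8927, 95.5000°)
go_straight(5.09): x += 5.09·cos θ, y += 5.09·sin θ → (-13.9863, 29.9593, 95.5000°)
turn_left(103.5°): centre at ρ to the left, rotate +103.5° → (-23.3784, 36.0004, 199.0000°)
turn_right(149.5°): centre at ρ to the right, rotate −149.5° → (-31.0997, 47.3406, 49.5000°)
go_straight(2.58): x += 2.58·cos θ, y += 2.58·sin θ → (-29.4241, 49.3025, 49.5000°)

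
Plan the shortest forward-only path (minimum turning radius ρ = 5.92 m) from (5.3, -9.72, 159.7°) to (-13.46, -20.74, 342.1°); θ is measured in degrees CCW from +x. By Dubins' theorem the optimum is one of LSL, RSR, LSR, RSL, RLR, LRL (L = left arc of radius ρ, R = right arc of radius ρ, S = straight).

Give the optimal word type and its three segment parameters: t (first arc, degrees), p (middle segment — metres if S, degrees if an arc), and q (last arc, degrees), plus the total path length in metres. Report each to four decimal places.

LSL: t = 19.6621°, p = 14.8875 m, q = 162.7379°, L = 33.7337 m

Let ψ = atan2(Δy, Δx) = atan2(-11.02, -18.76) = -149.5692° be the start→goal bearing.
Normalize: d = |goal − start| / ρ = 21.757252/5.92 = 3.675211, α = (θ_start − ψ) mod 360° = 309.2692° = 5.397765 rad, β = (θ_goal − ψ) mod 360° = 131.6692° = 2.298061 rad.
Common terms: sin α = -0.774181, cos α = 0.632964, sin β = 0.746996, cos β = -0.664829, cos(α−β) = -0.999123, d² = 13.507179. Work in radians in the unit-radius frame; every candidate has L = ρ·(t + p + q).
LSL: p² = 2 + d² − 2cos(α−β) + 2d(sin α − sin β) = 6.324131; p = √p² = 2.514782; φ = atan2(cos β − cos α, d + sin α − sin β) = -0.542251 rad; t = (φ − α) mod 2π = 0.343169 rad, q = (β − φ) mod 2π = 2.840312 rad → L = 5.92·(0.343169 + 2.514782 + 2.840312) = 5.92·5.698263 = 33.733717 m
RSR: p² = 2 + d² − 2cos(α−β) + 2d(sin β − sin α) = 28.686718; p = √p² = 5.355998; φ = atan2(cos α − cos β, d − sin α + sin β) = 0.244742 rad; t = (α − φ) mod 2π = 5.153023 rad, q = (φ − β) mod 2π = 4.229867 rad → L = 5.92·(5.153023 + 5.355998 + 4.229867) = 5.92·14.738888 = 87.254219 m
LSR: p² = d² − 2 + 2cos(α−β) + 2d(sin α + sin β) = 9.309113; p = √p² = 3.051084; φ = atan2(−cos α − cos β, d + sin α + sin β) − atan2(−2, p) = 0.588970 rad; t = (φ − α) mod 2π = 1.474390 rad, q = (φ − β) mod 2π = 4.574094 rad → L = 5.92·(1.474390 + 3.051084 + 4.574094) = 5.92·9.099568 = 53.869443 m
RSL: p² = d² − 2 + 2cos(α−β) − 2d(sin α + sin β) = 9.708754; p = √p² = 3.115887; φ = atan2(cos α + cos β, d − sin α − sin β) − atan2(2, p) = -0.579246 rad; t = (α − φ) mod 2π = 5.977011 rad, q = (β − φ) mod 2π = 2.877307 rad → L = 5.92·(5.977011 + 3.115887 + 2.877307) = 5.92·11.970205 = 70.863615 m
RLR: c = (6 − d² + 2cos(α−β) + 2d(sin α − sin β))/8 = -2.585840, |c| > 1 → infeasible
LRL: c = (6 − d² + 2cos(α−β) − 2d(sin α − sin β))/8 = 0.209484; p = 2π − arccos c = 4.923436 rad; φ = atan2(cos β − cos α, d + sin α − sin β) = -0.542251 rad; t = (φ − α + p/2) mod 2π = 2.804887 rad, q = (β − α − t + p) mod 2π = 5.302030 rad → L = 5.92·(2.804887 + 4.923436 + 5.302030) = 5.92·13.030352 = 77.139685 m
Shortest: LSL with L = 33.733717 m ≈ 33.7337 m
Convert LSL to answer units (arcs ×180/π): t = 0.343169·180/π = 19.6621°, p = ρ·p = 5.92·2.514782 = 14.8875 m, q = 2.840312·180/π = 162.7379°, L = 33.7337 m.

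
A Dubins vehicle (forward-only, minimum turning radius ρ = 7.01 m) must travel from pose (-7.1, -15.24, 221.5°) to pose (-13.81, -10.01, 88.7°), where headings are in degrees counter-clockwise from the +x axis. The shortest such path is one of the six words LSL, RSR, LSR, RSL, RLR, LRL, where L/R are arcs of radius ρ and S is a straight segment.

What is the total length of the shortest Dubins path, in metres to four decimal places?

47.7699 m

Let ψ = atan2(Δy, Δx) = atan2(5.23, -6.71) = 142.0659° be the start→goal bearing.
Normalize: d = |goal − start| / ρ = 8.507467/7.01 = 1.213619, α = (θ_start − ψ) mod 360° = 79.4341° = 1.386386 rad, β = (θ_goal − ψ) mod 360° = 306.6341° = 5.351774 rad.
Common terms: sin α = 0.983044, cos α = 0.183367, sin β = -0.802463, cos β = 0.596702, cos(α−β) = -0.679441, d² = 1.472870. Work in radians in the unit-radius frame; every candidate has L = ρ·(t + p + q).
LSL: p² = 2 + d² − 2cos(α−β) + 2d(sin α − sin β) = 9.165604; p = √p² = 3.027475; φ = atan2(cos β − cos α, d + sin α − sin β) = 0.136956 rad; t = (φ − α) mod 2π = 5.033755 rad, q = (β − φ) mod 2π = 5.214818 rad → L = 7.01·(5.033755 + 3.027475 + 5.214818) = 7.01·13.276048 = 93.065098 m
RSR: p² = 2 + d² − 2cos(α−β) + 2d(sin β − sin α) = 0.497902; p = √p² = 0.705622; φ = atan2(cos α − cos β, d − sin α + sin β) = -2.515758 rad; t = (α − φ) mod 2π = 3.902144 rad, q = (φ − β) mod 2π = 4.698838 rad → L = 7.01·(3.902144 + 0.705622 + 4.698838) = 7.01·9.306605 = 65.239298 m
LSR: p² = d² − 2 + 2cos(α−β) + 2d(sin α + sin β) = -1.447698 < 0 → infeasible
RSL: p² = d² − 2 + 2cos(α−β) − 2d(sin α + sin β) = -2.324326 < 0 → infeasible
RLR: c = (6 − d² + 2cos(α−β) + 2d(sin α − sin β))/8 = 0.937762; p = 2π − arccos c = 5.928518 rad; φ = atan2(cos α − cos β, d − sin α + sin β) = -2.515758 rad; t = (α − φ + p/2) mod 2π = 0.583218 rad, q = (α − β − t + p) mod 2π = 1.379912 rad → L = 7.01·(0.583218 + 5.928518 + 1.379912) = 7.01·7.891649 = 55.320457 m
LRL: c = (6 − d² + 2cos(α−β) − 2d(sin α − sin β))/8 = -0.145700; p = 2π − arccos c = 4.566168 rad; φ = atan2(cos β − cos α, d + sin α − sin β) = 0.136956 rad; t = (φ − α + p/2) mod 2π = 1.033654 rad, q = (β − α − t + p) mod 2π = 1.214717 rad → L = 7.01·(1.033654 + 4.566168 + 1.214717) = 7.01·6.814539 = 47.769917 m
Shortest: LRL with L = 47.769917 m ≈ 47.7699 m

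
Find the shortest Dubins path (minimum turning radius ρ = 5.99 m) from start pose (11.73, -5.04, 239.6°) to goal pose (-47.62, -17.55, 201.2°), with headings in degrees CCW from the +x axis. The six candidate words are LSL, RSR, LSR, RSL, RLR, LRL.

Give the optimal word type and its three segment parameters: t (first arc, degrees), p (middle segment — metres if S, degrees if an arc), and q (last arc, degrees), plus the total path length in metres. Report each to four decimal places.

Let ψ = atan2(Δy, Δx) = atan2(-12.51, -59.35) = -168.0972° be the start→goal bearing.
Normalize: d = |goal − start| / ρ = 60.654123/5.99 = 10.125897, α = (θ_start − ψ) mod 360° = 47.6972° = 0.832474 rad, β = (θ_goal − ψ) mod 360° = 9.2972° = 0.162267 rad.
Common terms: sin α = 0.739599, cos α = 0.673048, sin β = 0.161556, cos β = 0.986864, cos(α−β) = 0.783693, d² = 102.533789. Work in radians in the unit-radius frame; every candidate has L = ρ·(t + p + q).
LSL: p² = 2 + d² − 2cos(α−β) + 2d(sin α − sin β) = 114.672798; p = √p² = 10.708539; φ = atan2(cos β − cos α, d + sin α − sin β) = 0.029309 rad; t = (φ − α) mod 2π = 5.480021 rad, q = (β − φ) mod 2π = 0.132958 rad → L = 5.99·(5.480021 + 10.708539 + 0.132958) = 5.99·16.321517 = 97.765889 m
RSR: p² = 2 + d² − 2cos(α−β) + 2d(sin β − sin α) = 91.260006; p = √p² = 9.553010; φ = atan2(cos α − cos β, d − sin α + sin β) = -0.032856 rad; t = (α − φ) mod 2π = 0.865330 rad, q = (φ − β) mod 2π = 6.088062 rad → L = 5.99·(0.865330 + 9.553010 + 6.088062) = 5.99·16.506402 = 98.873348 m
LSR: p² = d² − 2 + 2cos(α−β) + 2d(sin α + sin β) = 120.351176; p = √p² = 10.970468; φ = atan2(−cos α − cos β, d + sin α + sin β) − atan2(−2, p) = 0.030918 rad; t = (φ − α) mod 2π = 5.481630 rad, q = (φ − β) mod 2π = 6.151836 rad → L = 5.99·(5.481630 + 10.970468 + 6.151836) = 5.99·22.603934 = 135.397566 m
RSL: p² = d² − 2 + 2cos(α−β) − 2d(sin α + sin β) = 83.851175; p = √p² = 9.157029; φ = atan2(cos α + cos β, d − sin α − sin β) − atan2(2, p) = -0.036999 rad; t = (α − φ) mod 2π = 0.869472 rad, q = (β − φ) mod 2π = 0.199266 rad → L = 5.99·(0.869472 + 9.157029 + 0.199266) = 5.99·10.225767 = 61.252344 m
RLR: c = (6 − d² + 2cos(α−β) + 2d(sin α − sin β))/8 = -10.407501, |c| > 1 → infeasible
LRL: c = (6 − d² + 2cos(α−β) − 2d(sin α − sin β))/8 = -13.334100, |c| > 1 → infeasible
Shortest: RSL with L = 61.252344 m ≈ 61.2523 m
Convert RSL to answer units (arcs ×180/π): t = 0.869472·180/π = 49.8171°, p = ρ·p = 5.99·9.157029 = 54.8506 m, q = 0.199266·180/π = 11.4171°, L = 61.2523 m.

RSL: t = 49.8171°, p = 54.8506 m, q = 11.4171°, L = 61.2523 m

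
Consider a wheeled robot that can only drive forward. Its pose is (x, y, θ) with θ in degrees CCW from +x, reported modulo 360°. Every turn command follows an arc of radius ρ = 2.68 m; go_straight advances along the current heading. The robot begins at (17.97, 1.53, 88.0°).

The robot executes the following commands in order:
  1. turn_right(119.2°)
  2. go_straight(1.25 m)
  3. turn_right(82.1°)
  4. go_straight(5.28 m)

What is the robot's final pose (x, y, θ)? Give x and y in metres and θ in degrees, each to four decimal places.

set_pose: (x, y, θ) = (17.9700, 1.5300, 88.0000°), ρ = 2.68
turn_right(119.2°): centre at ρ to the right, rotate −119.2° → (22.0367, 3.7288, -31.2000° ≡ 328.8000°)
go_straight(1.25): x += 1.25·cos θ, y += 1.25·sin θ → (23.1059, 3.0813, 328.8000°)
turn_right(82.1°): centre at ρ to the right, rotate −82.1° → (24.1790, -0.2711, 246.7000°)
go_straight(5.28): x += 5.28·cos θ, y += 5.28·sin θ → (22.0905, -5.1205, 246.7000°)

(22.0905, -5.1205, 246.7000°)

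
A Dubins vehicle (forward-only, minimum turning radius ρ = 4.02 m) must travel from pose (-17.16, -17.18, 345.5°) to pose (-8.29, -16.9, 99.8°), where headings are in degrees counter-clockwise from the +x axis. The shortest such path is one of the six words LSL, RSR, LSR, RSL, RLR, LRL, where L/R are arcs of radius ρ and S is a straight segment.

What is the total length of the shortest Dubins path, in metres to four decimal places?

24.0346 m

Let ψ = atan2(Δy, Δx) = atan2(0.28, 8.87) = 1.8081° be the start→goal bearing.
Normalize: d = |goal − start| / ρ = 8.874418/4.02 = 2.207567, α = (θ_start − ψ) mod 360° = 343.6919° = 5.998556 rad, β = (θ_goal − ψ) mod 360° = 97.9919° = 1.710282 rad.
Common terms: sin α = -0.280802, cos α = 0.959766, sin β = 0.990288, cos β = -0.139034, cos(α−β) = -0.411514, d² = 4.873351. Work in radians in the unit-radius frame; every candidate has L = ρ·(t + p + q).
LSL: p² = 2 + d² − 2cos(α−β) + 2d(sin α − sin β) = 2.084350; p = √p² = 1.443728; φ = atan2(cos β − cos α, d + sin α − sin β) = -0.864984 rad; t = (φ − α) mod 2π = 5.702831 rad, q = (β − φ) mod 2π = 2.575266 rad → L = 4.02·(5.702831 + 1.443728 + 2.575266) = 4.02·9.721825 = 39.081735 m
RSR: p² = 2 + d² − 2cos(α−β) + 2d(sin β − sin α) = 13.308409; p = √p² = 3.648069; φ = atan2(cos α − cos β, d − sin α + sin β) = 0.305951 rad; t = (α − φ) mod 2π = 5.692605 rad, q = (φ − β) mod 2π = 4.878854 rad → L = 4.02·(5.692605 + 3.648069 + 4.878854) = 4.02·14.219528 = 57.162504 m
LSR: p² = d² − 2 + 2cos(α−β) + 2d(sin α + sin β) = 5.182797; p = √p² = 2.276576; φ = atan2(−cos α − cos β, d + sin α + sin β) − atan2(−2, p) = 0.446550 rad; t = (φ − α) mod 2π = 0.731179 rad, q = (φ − β) mod 2π = 5.019453 rad → L = 4.02·(0.731179 + 2.276576 + 5.019453) = 4.02·8.027208 = 32.269375 m
RSL: p² = d² − 2 + 2cos(α−β) − 2d(sin α + sin β) = -1.082153 < 0 → infeasible
RLR: c = (6 − d² + 2cos(α−β) + 2d(sin α − sin β))/8 = -0.663551; p = 2π − arccos c = 3.986834 rad; φ = atan2(cos α − cos β, d − sin α + sin β) = 0.305951 rad; t = (α − φ + p/2) mod 2π = 1.402836 rad, q = (α − β − t + p) mod 2π = 0.589086 rad → L = 4.02·(1.402836 + 3.986834 + 0.589086) = 4.02·5.978756 = 24.034598 m
LRL: c = (6 − d² + 2cos(α−β) − 2d(sin α − sin β))/8 = 0.739456; p = 2π − arccos c = 5.544651 rad; φ = atan2(cos β − cos α, d + sin α − sin β) = -0.864984 rad; t = (φ − α + p/2) mod 2π = 2.191971 rad, q = (β − α − t + p) mod 2π = 5.347592 rad → L = 4.02·(2.191971 + 5.544651 + 5.347592) = 4.02·13.084214 = 52.598539 m
Shortest: RLR with L = 24.034598 m ≈ 24.0346 m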